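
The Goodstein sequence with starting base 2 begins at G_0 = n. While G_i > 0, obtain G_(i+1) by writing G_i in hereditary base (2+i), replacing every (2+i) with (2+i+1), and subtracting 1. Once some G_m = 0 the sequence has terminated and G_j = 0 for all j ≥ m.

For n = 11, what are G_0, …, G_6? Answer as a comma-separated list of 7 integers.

(0) 11|_2 = 2^(2 + 1) + 2 + 1 ↦ 3^(3 + 1) + 3 + 1|_3 = 85 ⇒ 84
(1) 84|_3 = 3^(3 + 1) + 3 ↦ 4^(4 + 1) + 4|_4 = 1028 ⇒ 1027
(2) 1027|_4 = 4^(4 + 1) + 3 ↦ 5^(5 + 1) + 3|_5 = 15628 ⇒ 15627
(3) 15627|_5 = 5^(5 + 1) + 2 ↦ 6^(6 + 1) + 2|_6 = 279938 ⇒ 279937
(4) 279937|_6 = 6^(6 + 1) + 1 ↦ 7^(7 + 1) + 1|_7 = 5764802 ⇒ 5764801
(5) 5764801|_7 = 7^(7 + 1) ↦ 8^(8 + 1)|_8 = 134217728 ⇒ 134217727

11, 84, 1027, 15627, 279937, 5764801, 134217727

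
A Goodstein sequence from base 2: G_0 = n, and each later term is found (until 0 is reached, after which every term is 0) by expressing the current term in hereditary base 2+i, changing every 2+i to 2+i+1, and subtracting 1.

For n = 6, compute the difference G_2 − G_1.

228

6 —HB2→ 2^2 + 2 —bump→ 3^3 + 3 = 30 —(−1)→ 29
29 —HB3→ 3^3 + 2 —bump→ 4^4 + 2 = 258 —(−1)→ 257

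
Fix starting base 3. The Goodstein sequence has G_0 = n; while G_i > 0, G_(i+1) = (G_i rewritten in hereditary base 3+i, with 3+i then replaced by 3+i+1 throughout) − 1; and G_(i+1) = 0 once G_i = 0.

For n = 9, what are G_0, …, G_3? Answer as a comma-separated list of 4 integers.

9, 15, 17, 19

base 3: 9 = 3^2; at 4: 4^2 = 16; next = 15
base 4: 15 = 3·4 + 3; at 5: 3·5 + 3 = 18; next = 17
base 5: 17 = 3·5 + 2; at 6: 3·6 + 2 = 20; next = 19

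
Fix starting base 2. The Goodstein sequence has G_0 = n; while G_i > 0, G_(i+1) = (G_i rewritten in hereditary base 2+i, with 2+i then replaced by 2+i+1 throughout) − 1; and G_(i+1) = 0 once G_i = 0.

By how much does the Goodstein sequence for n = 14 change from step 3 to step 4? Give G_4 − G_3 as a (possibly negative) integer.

i=0: 14 = 2^(2 + 1) + 2^2 + 2 (b=2); 2→3: 3^(3 + 1) + 3^3 + 3 = 111; 111−1 = 110
i=1: 110 = 3^(3 + 1) + 3^3 + 2 (b=3); 3→4: 4^(4 + 1) + 4^4 + 2 = 1282; 1282−1 = 1281
i=2: 1281 = 4^(4 + 1) + 4^4 + 1 (b=4); 4→5: 5^(5 + 1) + 5^5 + 1 = 18751; 18751−1 = 18750
i=3: 18750 = 5^(5 + 1) + 5^5 (b=5); 5→6: 6^(6 + 1) + 6^6 = 326592; 326592−1 = 326591

307841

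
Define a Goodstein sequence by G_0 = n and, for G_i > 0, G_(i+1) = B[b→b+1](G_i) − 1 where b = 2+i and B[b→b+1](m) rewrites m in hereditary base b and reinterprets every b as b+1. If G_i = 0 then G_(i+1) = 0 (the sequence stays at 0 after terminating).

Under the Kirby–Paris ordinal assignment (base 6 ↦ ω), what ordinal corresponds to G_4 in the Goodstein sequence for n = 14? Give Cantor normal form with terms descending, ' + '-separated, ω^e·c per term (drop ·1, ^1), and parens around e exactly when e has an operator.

ω^(ω + 1) + ω^5·5 + ω^4·5 + ω^3·5 + ω^2·5 + ω·5 + 5

i=0: 14 = 2^(2 + 1) + 2^2 + 2 (b=2); 2→3: 3^(3 + 1) + 3^3 + 3 = 111; 111−1 = 110
i=1: 110 = 3^(3 + 1) + 3^3 + 2 (b=3); 3→4: 4^(4 + 1) + 4^4 + 2 = 1282; 1282−1 = 1281
i=2: 1281 = 4^(4 + 1) + 4^4 + 1 (b=4); 4→5: 5^(5 + 1) + 5^5 + 1 = 18751; 18751−1 = 18750
i=3: 18750 = 5^(5 + 1) + 5^5 (b=5); 5→6: 6^(6 + 1) + 6^6 = 326592; 326592−1 = 326591
i=4: 326591 = 6^(6 + 1) + 5·6^5 + 5·6^4 + 5·6^3 + 5·6^2 + 5·6 + 5 (b=6); 6→7: 7^(7 + 1) + 5·7^5 + 5·7^4 + 5·7^3 + 5·7^2 + 5·7 + 5 = 5862841; 5862841−1 = 5862840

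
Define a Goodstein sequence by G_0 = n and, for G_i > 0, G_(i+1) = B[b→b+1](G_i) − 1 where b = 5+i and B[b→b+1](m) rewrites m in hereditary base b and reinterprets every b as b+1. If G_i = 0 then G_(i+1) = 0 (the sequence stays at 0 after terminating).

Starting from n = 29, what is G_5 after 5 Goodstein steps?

99

i=0: 29 = 5^2 + 4 (b=5); 5→6: 6^2 + 4 = 40; 40−1 = 39
i=1: 39 = 6^2 + 3 (b=6); 6→7: 7^2 + 3 = 52; 52−1 = 51
i=2: 51 = 7^2 + 2 (b=7); 7→8: 8^2 + 2 = 66; 66−1 = 65
i=3: 65 = 8^2 + 1 (b=8); 8→9: 9^2 + 1 = 82; 82−1 = 81
i=4: 81 = 9^2 (b=9); 9→10: 10^2 = 100; 100−1 = 99
i=5: 99 = 9·10 + 9 (b=10); 10→11: 9·11 + 9 = 108; 108−1 = 107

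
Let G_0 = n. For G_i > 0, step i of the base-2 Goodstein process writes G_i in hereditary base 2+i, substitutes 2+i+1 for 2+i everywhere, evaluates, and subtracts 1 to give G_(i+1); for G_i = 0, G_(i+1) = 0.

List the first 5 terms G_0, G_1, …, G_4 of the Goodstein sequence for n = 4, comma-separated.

G_0=4  [base 2] 2^2  →[2↦3]→  3^3 = 27  −1 ⇒ G_1=26
G_1=26  [base 3] 2·3^2 + 2·3 + 2  →[3↦4]→  2·4^2 + 2·4 + 2 = 42  −1 ⇒ G_2=41
G_2=41  [base 4] 2·4^2 + 2·4 + 1  →[4↦5]→  2·5^2 + 2·5 + 1 = 61  −1 ⇒ G_3=60
G_3=60  [base 5] 2·5^2 + 2·5  →[5↦6]→  2·6^2 + 2·6 = 84  −1 ⇒ G_4=83

4, 26, 41, 60, 83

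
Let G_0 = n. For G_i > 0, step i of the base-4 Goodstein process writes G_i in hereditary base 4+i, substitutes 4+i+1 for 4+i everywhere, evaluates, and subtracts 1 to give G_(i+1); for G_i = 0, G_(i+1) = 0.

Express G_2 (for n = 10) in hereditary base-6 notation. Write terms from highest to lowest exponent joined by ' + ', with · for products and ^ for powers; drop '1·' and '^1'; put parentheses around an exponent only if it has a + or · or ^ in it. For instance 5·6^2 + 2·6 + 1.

[0] 10 ≡ 2·4 + 2 (base 4). Lift 5: 12. −1: 11.
[1] 11 ≡ 2·5 + 1 (base 5). Lift 6: 13. −1: 12.
[2] 12 ≡ 2·6 (base 6). Lift 7: 14. −1: 13.

2·6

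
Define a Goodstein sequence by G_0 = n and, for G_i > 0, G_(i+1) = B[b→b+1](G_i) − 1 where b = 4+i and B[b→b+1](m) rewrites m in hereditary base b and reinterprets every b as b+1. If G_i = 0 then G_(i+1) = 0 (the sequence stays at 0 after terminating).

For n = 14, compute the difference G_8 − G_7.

base 4: 14 = 3·4 + 2; at 5: 3·5 + 2 = 17; next = 16
base 5: 16 = 3·5 + 1; at 6: 3·6 + 1 = 19; next = 18
base 6: 18 = 3·6; at 7: 3·7 = 21; next = 20
base 7: 20 = 2·7 + 6; at 8: 2·8 + 6 = 22; next = 21
base 8: 21 = 2·8 + 5; at 9: 2·9 + 5 = 23; next = 22
base 9: 22 = 2·9 + 4; at 10: 2·10 + 4 = 24; next = 23
base 10: 23 = 2·10 + 3; at 11: 2·11 + 3 = 25; next = 24
base 11: 24 = 2·11 + 2; at 12: 2·12 + 2 = 26; next = 25

1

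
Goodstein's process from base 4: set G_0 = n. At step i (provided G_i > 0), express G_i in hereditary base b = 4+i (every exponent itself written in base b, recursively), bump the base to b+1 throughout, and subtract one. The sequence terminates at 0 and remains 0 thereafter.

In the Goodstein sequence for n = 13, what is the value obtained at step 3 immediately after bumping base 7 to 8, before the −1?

20

[0] 13 ≡ 3·4 + 1 (base 4). Lift 5: 16. −1: 15.
[1] 15 ≡ 3·5 (base 5). Lift 6: 18. −1: 17.
[2] 17 ≡ 2·6 + 5 (base 6). Lift 7: 19. −1: 18.
[3] 18 ≡ 2·7 + 4 (base 7). Lift 8: 20. −1: 19.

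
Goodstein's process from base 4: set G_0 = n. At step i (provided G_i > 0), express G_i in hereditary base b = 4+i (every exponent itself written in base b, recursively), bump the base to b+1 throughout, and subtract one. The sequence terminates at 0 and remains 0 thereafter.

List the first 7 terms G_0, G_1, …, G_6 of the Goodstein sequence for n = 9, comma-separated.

G_0=9  [base 4] 2·4 + 1  →[4↦5]→  2·5 + 1 = 11  −1 ⇒ G_1=10
G_1=10  [base 5] 2·5  →[5↦6]→  2·6 = 12  −1 ⇒ G_2=11
G_2=11  [base 6] 6 + 5  →[6↦7]→  7 + 5 = 12  −1 ⇒ G_3=11
G_3=11  [base 7] 7 + 4  →[7↦8]→  8 + 4 = 12  −1 ⇒ G_4=11
G_4=11  [base 8] 8 + 3  →[8↦9]→  9 + 3 = 12  −1 ⇒ G_5=11
G_5=11  [base 9] 9 + 2  →[9↦10]→  10 + 2 = 12  −1 ⇒ G_6=11

9, 10, 11, 11, 11, 11, 11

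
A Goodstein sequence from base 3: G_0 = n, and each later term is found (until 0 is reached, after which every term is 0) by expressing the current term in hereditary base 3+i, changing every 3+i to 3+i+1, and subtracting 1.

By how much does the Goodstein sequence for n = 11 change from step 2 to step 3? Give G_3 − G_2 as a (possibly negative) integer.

10

G_0=11  [base 3] 3^2 + 2  →[3↦4]→  4^2 + 2 = 18  −1 ⇒ G_1=17
G_1=17  [base 4] 4^2 + 1  →[4↦5]→  5^2 + 1 = 26  −1 ⇒ G_2=25
G_2=25  [base 5] 5^2  →[5↦6]→  6^2 = 36  −1 ⇒ G_3=35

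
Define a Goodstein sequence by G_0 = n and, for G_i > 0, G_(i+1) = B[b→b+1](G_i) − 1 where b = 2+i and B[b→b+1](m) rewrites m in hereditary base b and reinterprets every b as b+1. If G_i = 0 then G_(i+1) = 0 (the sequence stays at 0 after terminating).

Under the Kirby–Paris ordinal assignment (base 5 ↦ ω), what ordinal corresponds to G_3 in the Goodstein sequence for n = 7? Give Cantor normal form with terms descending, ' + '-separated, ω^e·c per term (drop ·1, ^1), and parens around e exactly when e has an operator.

ω^ω + 2

7 —HB2→ 2^2 + 2 + 1 —bump→ 3^3 + 3 + 1 = 31 —(−1)→ 30
30 —HB3→ 3^3 + 3 —bump→ 4^4 + 4 = 260 —(−1)→ 259
259 —HB4→ 4^4 + 3 —bump→ 5^5 + 3 = 3128 —(−1)→ 3127
3127 —HB5→ 5^5 + 2 —bump→ 6^6 + 2 = 46658 —(−1)→ 46657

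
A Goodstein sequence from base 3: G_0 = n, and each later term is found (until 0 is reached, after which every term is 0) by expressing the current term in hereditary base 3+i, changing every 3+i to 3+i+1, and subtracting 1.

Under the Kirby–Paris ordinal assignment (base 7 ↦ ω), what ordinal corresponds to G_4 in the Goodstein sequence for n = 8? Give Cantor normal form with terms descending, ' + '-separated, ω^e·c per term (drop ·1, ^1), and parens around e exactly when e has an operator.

ω + 4

base 3: 8 = 2·3 + 2; at 4: 2·4 + 2 = 10; next = 9
base 4: 9 = 2·4 + 1; at 5: 2·5 + 1 = 11; next = 10
base 5: 10 = 2·5; at 6: 2·6 = 12; next = 11
base 6: 11 = 6 + 5; at 7: 7 + 5 = 12; next = 11
base 7: 11 = 7 + 4; at 8: 8 + 4 = 12; next = 11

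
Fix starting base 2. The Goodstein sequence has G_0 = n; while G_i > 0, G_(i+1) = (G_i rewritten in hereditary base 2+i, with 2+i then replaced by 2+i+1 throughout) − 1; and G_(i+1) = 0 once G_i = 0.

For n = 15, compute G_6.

150994943

(0) 15|_2 = 2^(2 + 1) + 2^2 + 2 + 1 ↦ 3^(3 + 1) + 3^3 + 3 + 1|_3 = 112 ⇒ 111
(1) 111|_3 = 3^(3 + 1) + 3^3 + 3 ↦ 4^(4 + 1) + 4^4 + 4|_4 = 1284 ⇒ 1283
(2) 1283|_4 = 4^(4 + 1) + 4^4 + 3 ↦ 5^(5 + 1) + 5^5 + 3|_5 = 18753 ⇒ 18752
(3) 18752|_5 = 5^(5 + 1) + 5^5 + 2 ↦ 6^(6 + 1) + 6^6 + 2|_6 = 326594 ⇒ 326593
(4) 326593|_6 = 6^(6 + 1) + 6^6 + 1 ↦ 7^(7 + 1) + 7^7 + 1|_7 = 6588345 ⇒ 6588344
(5) 6588344|_7 = 7^(7 + 1) + 7^7 ↦ 8^(8 + 1) + 8^8|_8 = 150994944 ⇒ 150994943
(6) 150994943|_8 = 8^(8 + 1) + 7·8^7 + 7·8^6 + 7·8^5 + 7·8^4 + 7·8^3 + 7·8^2 + 7·8 + 7 ↦ 9^(9 + 1) + 7·9^7 + 7·9^6 + 7·9^5 + 7·9^4 + 7·9^3 + 7·9^2 + 7·9 + 7|_9 = 3524450281 ⇒ 3524450280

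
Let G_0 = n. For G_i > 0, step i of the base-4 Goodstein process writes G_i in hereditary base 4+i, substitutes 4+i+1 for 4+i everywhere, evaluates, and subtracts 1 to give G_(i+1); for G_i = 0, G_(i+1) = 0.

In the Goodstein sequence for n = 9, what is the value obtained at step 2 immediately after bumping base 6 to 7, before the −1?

step 0: 9 = 2·4 + 1; sub 5 for 4: 2·5 + 1; = 11; G_1 = 11−1 = 10
step 1: 10 = 2·5; sub 6 for 5: 2·6; = 12; G_2 = 12−1 = 11
step 2: 11 = 6 + 5; sub 7 for 6: 7 + 5; = 12; G_3 = 12−1 = 11

12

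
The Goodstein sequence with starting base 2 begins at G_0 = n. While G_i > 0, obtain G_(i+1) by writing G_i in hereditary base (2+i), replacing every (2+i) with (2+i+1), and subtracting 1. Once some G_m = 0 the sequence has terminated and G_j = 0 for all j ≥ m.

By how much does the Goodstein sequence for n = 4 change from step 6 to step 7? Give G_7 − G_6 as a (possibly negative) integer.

34

G_0=4  [base 2] 2^2  →[2↦3]→  3^3 = 27  −1 ⇒ G_1=26
G_1=26  [base 3] 2·3^2 + 2·3 + 2  →[3↦4]→  2·4^2 + 2·4 + 2 = 42  −1 ⇒ G_2=41
G_2=41  [base 4] 2·4^2 + 2·4 + 1  →[4↦5]→  2·5^2 + 2·5 + 1 = 61  −1 ⇒ G_3=60
G_3=60  [base 5] 2·5^2 + 2·5  →[5↦6]→  2·6^2 + 2·6 = 84  −1 ⇒ G_4=83
G_4=83  [base 6] 2·6^2 + 6 + 5  →[6↦7]→  2·7^2 + 7 + 5 = 110  −1 ⇒ G_5=109
G_5=109  [base 7] 2·7^2 + 7 + 4  →[7↦8]→  2·8^2 + 8 + 4 = 140  −1 ⇒ G_6=139
G_6=139  [base 8] 2·8^2 + 8 + 3  →[8↦9]→  2·9^2 + 9 + 3 = 174  −1 ⇒ G_7=173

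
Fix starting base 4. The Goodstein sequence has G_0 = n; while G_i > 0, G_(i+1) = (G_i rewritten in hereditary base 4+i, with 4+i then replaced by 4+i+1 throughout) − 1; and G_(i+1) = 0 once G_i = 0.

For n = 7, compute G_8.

3

G_0 = 7. HB_4(7) = 4 + 3. Bump = 8. G_1 = 7.
G_1 = 7. HB_5(7) = 5 + 2. Bump = 8. G_2 = 7.
G_2 = 7. HB_6(7) = 6 + 1. Bump = 8. G_3 = 7.
G_3 = 7. HB_7(7) = 7. Bump = 8. G_4 = 7.
G_4 = 7. HB_8(7) = 7. Bump = 7. G_5 = 6.
G_5 = 6. HB_9(6) = 6. Bump = 6. G_6 = 5.
G_6 = 5. HB_10(5) = 5. Bump = 5. G_7 = 4.
G_7 = 4. HB_11(4) = 4. Bump = 4. G_8 = 3.
G_8 = 3. HB_12(3) = 3. Bump = 3. G_9 = 2.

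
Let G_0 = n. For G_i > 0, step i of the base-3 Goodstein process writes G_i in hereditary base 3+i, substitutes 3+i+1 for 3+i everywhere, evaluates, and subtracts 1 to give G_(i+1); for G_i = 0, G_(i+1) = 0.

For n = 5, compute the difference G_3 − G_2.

step 0: 5 = 3 + 2; sub 4 for 3: 4 + 2; = 6; G_1 = 6−1 = 5
step 1: 5 = 4 + 1; sub 5 for 4: 5 + 1; = 6; G_2 = 6−1 = 5
step 2: 5 = 5; sub 6 for 5: 6; = 6; G_3 = 6−1 = 5

0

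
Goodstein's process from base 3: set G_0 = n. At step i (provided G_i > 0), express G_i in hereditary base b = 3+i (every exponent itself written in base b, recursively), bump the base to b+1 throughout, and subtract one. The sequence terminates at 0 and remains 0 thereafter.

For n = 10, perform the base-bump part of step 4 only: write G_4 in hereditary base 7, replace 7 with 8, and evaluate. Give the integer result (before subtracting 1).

i=0: 10 = 3^2 + 1 (b=3); 3→4: 4^2 + 1 = 17; 17−1 = 16
i=1: 16 = 4^2 (b=4); 4→5: 5^2 = 25; 25−1 = 24
i=2: 24 = 4·5 + 4 (b=5); 5→6: 4·6 + 4 = 28; 28−1 = 27
i=3: 27 = 4·6 + 3 (b=6); 6→7: 4·7 + 3 = 31; 31−1 = 30
i=4: 30 = 4·7 + 2 (b=7); 7→8: 4·8 + 2 = 34; 34−1 = 33

34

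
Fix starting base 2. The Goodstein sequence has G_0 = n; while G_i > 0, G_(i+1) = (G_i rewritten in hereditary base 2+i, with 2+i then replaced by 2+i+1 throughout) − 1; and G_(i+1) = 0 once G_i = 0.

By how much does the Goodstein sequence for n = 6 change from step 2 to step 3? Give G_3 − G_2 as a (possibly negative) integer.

G_0 = 6. HB_2(6) = 2^2 + 2. Bump = 30. G_1 = 29.
G_1 = 29. HB_3(29) = 3^3 + 2. Bump = 258. G_2 = 257.
G_2 = 257. HB_4(257) = 4^4 + 1. Bump = 3126. G_3 = 3125.

2868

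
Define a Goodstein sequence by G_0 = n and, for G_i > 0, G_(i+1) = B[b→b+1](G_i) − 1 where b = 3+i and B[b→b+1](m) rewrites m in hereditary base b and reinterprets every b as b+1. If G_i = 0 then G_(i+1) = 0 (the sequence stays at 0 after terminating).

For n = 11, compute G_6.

G_0=11  [base 3] 3^2 + 2  →[3↦4]→  4^2 + 2 = 18  −1 ⇒ G_1=17
G_1=17  [base 4] 4^2 + 1  →[4↦5]→  5^2 + 1 = 26  −1 ⇒ G_2=25
G_2=25  [base 5] 5^2  →[5↦6]→  6^2 = 36  −1 ⇒ G_3=35
G_3=35  [base 6] 5·6 + 5  →[6↦7]→  5·7 + 5 = 40  −1 ⇒ G_4=39
G_4=39  [base 7] 5·7 + 4  →[7↦8]→  5·8 + 4 = 44  −1 ⇒ G_5=43
G_5=43  [base 8] 5·8 + 3  →[8↦9]→  5·9 + 3 = 48  −1 ⇒ G_6=47

47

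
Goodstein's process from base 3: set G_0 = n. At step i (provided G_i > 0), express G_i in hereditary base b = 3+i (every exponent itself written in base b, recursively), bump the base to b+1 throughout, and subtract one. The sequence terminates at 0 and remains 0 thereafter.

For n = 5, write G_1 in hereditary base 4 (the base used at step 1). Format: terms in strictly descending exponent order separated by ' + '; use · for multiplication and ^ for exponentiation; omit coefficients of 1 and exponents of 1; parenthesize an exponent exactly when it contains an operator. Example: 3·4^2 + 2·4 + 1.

4 + 1

G_0 = 5. HB_3(5) = 3 + 2. Bump = 6. G_1 = 5.
G_1 = 5. HB_4(5) = 4 + 1. Bump = 6. G_2 = 5.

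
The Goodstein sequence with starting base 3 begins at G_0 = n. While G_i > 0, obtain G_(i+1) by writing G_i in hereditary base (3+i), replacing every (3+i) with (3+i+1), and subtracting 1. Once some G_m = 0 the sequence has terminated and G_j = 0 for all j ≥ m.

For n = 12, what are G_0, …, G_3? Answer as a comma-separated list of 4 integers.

step 0: 12 = 3^2 + 3; sub 4 for 3: 4^2 + 4; = 20; G_1 = 20−1 = 19
step 1: 19 = 4^2 + 3; sub 5 for 4: 5^2 + 3; = 28; G_2 = 28−1 = 27
step 2: 27 = 5^2 + 2; sub 6 for 5: 6^2 + 2; = 38; G_3 = 38−1 = 37

12, 19, 27, 37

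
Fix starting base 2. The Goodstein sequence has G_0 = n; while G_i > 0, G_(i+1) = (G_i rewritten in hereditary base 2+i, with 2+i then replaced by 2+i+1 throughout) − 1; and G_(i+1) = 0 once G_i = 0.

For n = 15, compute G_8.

100077777775

step 0: 15 = 2^(2 + 1) + 2^2 + 2 + 1; sub 3 for 2: 3^(3 + 1) + 3^3 + 3 + 1; = 112; G_1 = 112−1 = 111
step 1: 111 = 3^(3 + 1) + 3^3 + 3; sub 4 for 3: 4^(4 + 1) + 4^4 + 4; = 1284; G_2 = 1284−1 = 1283
step 2: 1283 = 4^(4 + 1) + 4^4 + 3; sub 5 for 4: 5^(5 + 1) + 5^5 + 3; = 18753; G_3 = 18753−1 = 18752
step 3: 18752 = 5^(5 + 1) + 5^5 + 2; sub 6 for 5: 6^(6 + 1) + 6^6 + 2; = 326594; G_4 = 326594−1 = 326593
step 4: 326593 = 6^(6 + 1) + 6^6 + 1; sub 7 for 6: 7^(7 + 1) + 7^7 + 1; = 6588345; G_5 = 6588345−1 = 6588344
step 5: 6588344 = 7^(7 + 1) + 7^7; sub 8 for 7: 8^(8 + 1) + 8^8; = 150994944; G_6 = 150994944−1 = 150994943
step 6: 150994943 = 8^(8 + 1) + 7·8^7 + 7·8^6 + 7·8^5 + 7·8^4 + 7·8^3 + 7·8^2 + 7·8 + 7; sub 9 for 8: 9^(9 + 1) + 7·9^7 + 7·9^6 + 7·9^5 + 7·9^4 + 7·9^3 + 7·9^2 + 7·9 + 7; = 3524450281; G_7 = 3524450281−1 = 3524450280
step 7: 3524450280 = 9^(9 + 1) + 7·9^7 + 7·9^6 + 7·9^5 + 7·9^4 + 7·9^3 + 7·9^2 + 7·9 + 6; sub 10 for 9: 10^(10 + 1) + 7·10^7 + 7·10^6 + 7·10^5 + 7·10^4 + 7·10^3 + 7·10^2 + 7·10 + 6; = 100077777776; G_8 = 100077777776−1 = 100077777775
step 8: 100077777775 = 10^(10 + 1) + 7·10^7 + 7·10^6 + 7·10^5 + 7·10^4 + 7·10^3 + 7·10^2 + 7·10 + 5; sub 11 for 10: 11^(11 + 1) + 7·11^7 + 7·11^6 + 7·11^5 + 7·11^4 + 7·11^3 + 7·11^2 + 7·11 + 5; = 3138578427935; G_9 = 3138578427935−1 = 3138578427934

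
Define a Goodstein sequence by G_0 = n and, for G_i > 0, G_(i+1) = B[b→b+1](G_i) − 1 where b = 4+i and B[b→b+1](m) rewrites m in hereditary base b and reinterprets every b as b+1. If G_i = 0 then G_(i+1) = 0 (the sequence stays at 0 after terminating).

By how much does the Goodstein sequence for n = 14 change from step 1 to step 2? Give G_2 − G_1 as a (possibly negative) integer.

2

base 4: 14 = 3·4 + 2; at 5: 3·5 + 2 = 17; next = 16
base 5: 16 = 3·5 + 1; at 6: 3·6 + 1 = 19; next = 18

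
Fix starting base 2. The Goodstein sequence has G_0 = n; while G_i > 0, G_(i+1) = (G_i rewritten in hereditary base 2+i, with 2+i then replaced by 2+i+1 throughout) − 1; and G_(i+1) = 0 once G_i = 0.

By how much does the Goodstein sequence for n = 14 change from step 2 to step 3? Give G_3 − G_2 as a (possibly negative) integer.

17469

base 2: 14 = 2^(2 + 1) + 2^2 + 2; at 3: 3^(3 + 1) + 3^3 + 3 = 111; next = 110
base 3: 110 = 3^(3 + 1) + 3^3 + 2; at 4: 4^(4 + 1) + 4^4 + 2 = 1282; next = 1281
base 4: 1281 = 4^(4 + 1) + 4^4 + 1; at 5: 5^(5 + 1) + 5^5 + 1 = 18751; next = 18750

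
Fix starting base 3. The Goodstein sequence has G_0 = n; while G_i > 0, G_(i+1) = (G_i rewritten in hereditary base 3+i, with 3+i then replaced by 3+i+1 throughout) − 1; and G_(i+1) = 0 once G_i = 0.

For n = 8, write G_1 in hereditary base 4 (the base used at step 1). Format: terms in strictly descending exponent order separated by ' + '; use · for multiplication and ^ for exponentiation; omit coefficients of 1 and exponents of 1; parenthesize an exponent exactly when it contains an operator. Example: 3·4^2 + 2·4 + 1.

2·4 + 1

G_0=8  [base 3] 2·3 + 2  →[3↦4]→  2·4 + 2 = 10  −1 ⇒ G_1=9
G_1=9  [base 4] 2·4 + 1  →[4↦5]→  2·5 + 1 = 11  −1 ⇒ G_2=10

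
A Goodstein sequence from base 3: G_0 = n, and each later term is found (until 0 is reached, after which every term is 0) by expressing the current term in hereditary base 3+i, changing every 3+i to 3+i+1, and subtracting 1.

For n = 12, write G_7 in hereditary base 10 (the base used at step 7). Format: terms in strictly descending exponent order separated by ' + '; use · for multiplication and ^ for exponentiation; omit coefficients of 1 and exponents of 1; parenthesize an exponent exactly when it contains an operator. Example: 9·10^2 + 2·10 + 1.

7·10 + 5

G_0 = 12. HB_3(12) = 3^2 + 3. Bump = 20. G_1 = 19.
G_1 = 19. HB_4(19) = 4^2 + 3. Bump = 28. G_2 = 27.
G_2 = 27. HB_5(27) = 5^2 + 2. Bump = 38. G_3 = 37.
G_3 = 37. HB_6(37) = 6^2 + 1. Bump = 50. G_4 = 49.
G_4 = 49. HB_7(49) = 7^2. Bump = 64. G_5 = 63.
G_5 = 63. HB_8(63) = 7·8 + 7. Bump = 70. G_6 = 69.
G_6 = 69. HB_9(69) = 7·9 + 6. Bump = 76. G_7 = 75.
G_7 = 75. HB_10(75) = 7·10 + 5. Bump = 82. G_8 = 81.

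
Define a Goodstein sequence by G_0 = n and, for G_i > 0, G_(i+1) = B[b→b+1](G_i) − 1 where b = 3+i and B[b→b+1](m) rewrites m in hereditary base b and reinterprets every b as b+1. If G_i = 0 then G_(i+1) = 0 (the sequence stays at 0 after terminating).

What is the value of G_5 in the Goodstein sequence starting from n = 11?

[0] 11 ≡ 3^2 + 2 (base 3). Lift 4: 18. −1: 17.
[1] 17 ≡ 4^2 + 1 (base 4). Lift 5: 26. −1: 25.
[2] 25 ≡ 5^2 (base 5). Lift 6: 36. −1: 35.
[3] 35 ≡ 5·6 + 5 (base 6). Lift 7: 40. −1: 39.
[4] 39 ≡ 5·7 + 4 (base 7). Lift 8: 44. −1: 43.

43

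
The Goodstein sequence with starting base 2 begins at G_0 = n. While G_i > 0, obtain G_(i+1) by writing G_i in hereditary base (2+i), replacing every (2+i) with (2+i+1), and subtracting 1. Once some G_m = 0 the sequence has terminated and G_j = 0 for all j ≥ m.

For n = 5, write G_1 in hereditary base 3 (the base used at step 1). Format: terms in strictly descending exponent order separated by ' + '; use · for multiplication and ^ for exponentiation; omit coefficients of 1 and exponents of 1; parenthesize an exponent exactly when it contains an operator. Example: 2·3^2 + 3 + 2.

3^3

base 2: 5 = 2^2 + 1; at 3: 3^3 + 1 = 28; next = 27
base 3: 27 = 3^3; at 4: 4^4 = 256; next = 255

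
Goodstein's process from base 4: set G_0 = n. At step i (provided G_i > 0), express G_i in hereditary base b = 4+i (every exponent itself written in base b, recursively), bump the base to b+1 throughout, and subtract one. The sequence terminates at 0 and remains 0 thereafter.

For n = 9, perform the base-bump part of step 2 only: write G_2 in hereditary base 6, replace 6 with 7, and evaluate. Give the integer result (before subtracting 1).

base 4: 9 = 2·4 + 1; at 5: 2·5 + 1 = 11; next = 10
base 5: 10 = 2·5; at 6: 2·6 = 12; next = 11
base 6: 11 = 6 + 5; at 7: 7 + 5 = 12; next = 11

12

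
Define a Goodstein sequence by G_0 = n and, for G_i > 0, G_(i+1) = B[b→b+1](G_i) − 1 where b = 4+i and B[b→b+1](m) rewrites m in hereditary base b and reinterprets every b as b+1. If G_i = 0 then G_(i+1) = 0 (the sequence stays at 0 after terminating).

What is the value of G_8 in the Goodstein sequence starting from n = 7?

step 0: 7 = 4 + 3; sub 5 for 4: 5 + 3; = 8; G_1 = 8−1 = 7
step 1: 7 = 5 + 2; sub 6 for 5: 6 + 2; = 8; G_2 = 8−1 = 7
step 2: 7 = 6 + 1; sub 7 for 6: 7 + 1; = 8; G_3 = 8−1 = 7
step 3: 7 = 7; sub 8 for 7: 8; = 8; G_4 = 8−1 = 7
step 4: 7 = 7; sub 9 for 8: 7; = 7; G_5 = 7−1 = 6
step 5: 6 = 6; sub 10 for 9: 6; = 6; G_6 = 6−1 = 5
step 6: 5 = 5; sub 11 for 10: 5; = 5; G_7 = 5−1 = 4
step 7: 4 = 4; sub 12 for 11: 4; = 4; G_8 = 4−1 = 3

3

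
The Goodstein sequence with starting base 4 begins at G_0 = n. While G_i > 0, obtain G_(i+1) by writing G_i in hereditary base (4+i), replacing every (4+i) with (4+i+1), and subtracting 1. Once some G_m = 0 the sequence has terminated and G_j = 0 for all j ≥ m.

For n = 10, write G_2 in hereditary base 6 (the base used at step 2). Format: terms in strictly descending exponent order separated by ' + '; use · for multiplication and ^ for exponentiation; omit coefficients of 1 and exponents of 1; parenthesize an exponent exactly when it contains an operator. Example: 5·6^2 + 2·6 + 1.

i=0: 10 = 2·4 + 2 (b=4); 4→5: 2·5 + 2 = 12; 12−1 = 11
i=1: 11 = 2·5 + 1 (b=5); 5→6: 2·6 + 1 = 13; 13−1 = 12
i=2: 12 = 2·6 (b=6); 6→7: 2·7 = 14; 14−1 = 13

2·6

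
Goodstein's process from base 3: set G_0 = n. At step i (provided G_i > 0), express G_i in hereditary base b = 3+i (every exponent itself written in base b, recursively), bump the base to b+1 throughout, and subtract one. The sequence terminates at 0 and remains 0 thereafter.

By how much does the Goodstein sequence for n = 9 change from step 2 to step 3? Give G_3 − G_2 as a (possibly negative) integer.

2

step 0: 9 = 3^2; sub 4 for 3: 4^2; = 16; G_1 = 16−1 = 15
step 1: 15 = 3·4 + 3; sub 5 for 4: 3·5 + 3; = 18; G_2 = 18−1 = 17
step 2: 17 = 3·5 + 2; sub 6 for 5: 3·6 + 2; = 20; G_3 = 20−1 = 19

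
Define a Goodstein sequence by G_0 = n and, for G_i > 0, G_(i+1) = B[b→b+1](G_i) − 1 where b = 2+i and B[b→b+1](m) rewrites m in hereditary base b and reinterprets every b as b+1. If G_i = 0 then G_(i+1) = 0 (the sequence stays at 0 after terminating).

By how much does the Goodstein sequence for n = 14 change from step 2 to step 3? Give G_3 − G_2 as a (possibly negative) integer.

17469

base 2: 14 = 2^(2 + 1) + 2^2 + 2; at 3: 3^(3 + 1) + 3^3 + 3 = 111; next = 110
base 3: 110 = 3^(3 + 1) + 3^3 + 2; at 4: 4^(4 + 1) + 4^4 + 2 = 1282; next = 1281
base 4: 1281 = 4^(4 + 1) + 4^4 + 1; at 5: 5^(5 + 1) + 5^5 + 1 = 18751; next = 18750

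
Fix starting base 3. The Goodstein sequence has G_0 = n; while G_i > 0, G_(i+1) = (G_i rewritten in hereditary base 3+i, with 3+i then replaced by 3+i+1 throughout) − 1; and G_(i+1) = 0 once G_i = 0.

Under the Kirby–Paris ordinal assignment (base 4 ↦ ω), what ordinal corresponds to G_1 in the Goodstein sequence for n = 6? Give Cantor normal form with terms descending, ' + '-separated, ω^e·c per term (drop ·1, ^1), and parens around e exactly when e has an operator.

i=0: 6 = 2·3 (b=3); 3→4: 2·4 = 8; 8−1 = 7
i=1: 7 = 4 + 3 (b=4); 4→5: 5 + 3 = 8; 8−1 = 7

ω + 3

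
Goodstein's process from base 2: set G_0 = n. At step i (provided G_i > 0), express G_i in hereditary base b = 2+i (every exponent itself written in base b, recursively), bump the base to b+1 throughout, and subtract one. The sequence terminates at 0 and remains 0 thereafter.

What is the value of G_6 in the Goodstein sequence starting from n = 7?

(0) 7|_2 = 2^2 + 2 + 1 ↦ 3^3 + 3 + 1|_3 = 31 ⇒ 30
(1) 30|_3 = 3^3 + 3 ↦ 4^4 + 4|_4 = 260 ⇒ 259
(2) 259|_4 = 4^4 + 3 ↦ 5^5 + 3|_5 = 3128 ⇒ 3127
(3) 3127|_5 = 5^5 + 2 ↦ 6^6 + 2|_6 = 46658 ⇒ 46657
(4) 46657|_6 = 6^6 + 1 ↦ 7^7 + 1|_7 = 823544 ⇒ 823543
(5) 823543|_7 = 7^7 ↦ 8^8|_8 = 16777216 ⇒ 16777215
(6) 16777215|_8 = 7·8^7 + 7·8^6 + 7·8^5 + 7·8^4 + 7·8^3 + 7·8^2 + 7·8 + 7 ↦ 7·9^7 + 7·9^6 + 7·9^5 + 7·9^4 + 7·9^3 + 7·9^2 + 7·9 + 7|_9 = 37665880 ⇒ 37665879

16777215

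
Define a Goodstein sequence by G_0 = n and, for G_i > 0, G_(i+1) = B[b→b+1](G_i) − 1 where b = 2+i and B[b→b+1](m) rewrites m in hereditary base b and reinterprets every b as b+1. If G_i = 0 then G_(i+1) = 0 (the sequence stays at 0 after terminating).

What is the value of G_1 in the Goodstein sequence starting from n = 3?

step 0: 3 = 2 + 1; sub 3 for 2: 3 + 1; = 4; G_1 = 4−1 = 3
step 1: 3 = 3; sub 4 for 3: 4; = 4; G_2 = 4−1 = 3

3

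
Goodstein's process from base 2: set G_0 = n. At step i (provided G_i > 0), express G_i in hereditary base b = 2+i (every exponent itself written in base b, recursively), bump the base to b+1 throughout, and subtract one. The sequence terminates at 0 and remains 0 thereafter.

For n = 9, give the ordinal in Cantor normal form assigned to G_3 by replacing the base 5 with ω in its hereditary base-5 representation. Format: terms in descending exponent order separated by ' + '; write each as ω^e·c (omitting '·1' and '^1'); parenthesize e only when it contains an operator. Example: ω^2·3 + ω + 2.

9 —HB2→ 2^(2 + 1) + 1 —bump→ 3^(3 + 1) + 1 = 82 —(−1)→ 81
81 —HB3→ 3^(3 + 1) —bump→ 4^(4 + 1) = 1024 —(−1)→ 1023
1023 —HB4→ 3·4^4 + 3·4^3 + 3·4^2 + 3·4 + 3 —bump→ 3·5^5 + 3·5^3 + 3·5^2 + 3·5 + 3 = 9843 —(−1)→ 9842

ω^ω·3 + ω^3·3 + ω^2·3 + ω·3 + 2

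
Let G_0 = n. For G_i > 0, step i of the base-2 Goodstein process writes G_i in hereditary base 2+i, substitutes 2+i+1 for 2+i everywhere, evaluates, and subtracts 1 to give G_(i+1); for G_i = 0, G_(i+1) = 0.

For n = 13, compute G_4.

G_0 = 13. HB_2(13) = 2^(2 + 1) + 2^2 + 1. Bump = 109. G_1 = 108.
G_1 = 108. HB_3(108) = 3^(3 + 1) + 3^3. Bump = 1280. G_2 = 1279.
G_2 = 1279. HB_4(1279) = 4^(4 + 1) + 3·4^3 + 3·4^2 + 3·4 + 3. Bump = 16093. G_3 = 16092.
G_3 = 16092. HB_5(16092) = 5^(5 + 1) + 3·5^3 + 3·5^2 + 3·5 + 2. Bump = 280712. G_4 = 280711.
G_4 = 280711. HB_6(280711) = 6^(6 + 1) + 3·6^3 + 3·6^2 + 3·6 + 1. Bump = 5765999. G_5 = 5765998.

280711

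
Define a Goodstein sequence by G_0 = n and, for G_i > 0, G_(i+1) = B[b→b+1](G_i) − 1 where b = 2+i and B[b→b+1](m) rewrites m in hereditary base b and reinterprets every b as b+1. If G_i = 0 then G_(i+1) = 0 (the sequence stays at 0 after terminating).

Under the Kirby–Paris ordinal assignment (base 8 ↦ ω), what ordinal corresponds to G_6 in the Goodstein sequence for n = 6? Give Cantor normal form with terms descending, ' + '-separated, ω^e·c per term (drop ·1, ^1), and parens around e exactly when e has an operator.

6 —HB2→ 2^2 + 2 —bump→ 3^3 + 3 = 30 —(−1)→ 29
29 —HB3→ 3^3 + 2 —bump→ 4^4 + 2 = 258 —(−1)→ 257
257 —HB4→ 4^4 + 1 —bump→ 5^5 + 1 = 3126 —(−1)→ 3125
3125 —HB5→ 5^5 —bump→ 6^6 = 46656 —(−1)→ 46655
46655 —HB6→ 5·6^5 + 5·6^4 + 5·6^3 + 5·6^2 + 5·6 + 5 —bump→ 5·7^5 + 5·7^4 + 5·7^3 + 5·7^2 + 5·7 + 5 = 98040 —(−1)→ 98039
98039 —HB7→ 5·7^5 + 5·7^4 + 5·7^3 + 5·7^2 + 5·7 + 4 —bump→ 5·8^5 + 5·8^4 + 5·8^3 + 5·8^2 + 5·8 + 4 = 187244 —(−1)→ 187243
187243 —HB8→ 5·8^5 + 5·8^4 + 5·8^3 + 5·8^2 + 5·8 + 3 —bump→ 5·9^5 + 5·9^4 + 5·9^3 + 5·9^2 + 5·9 + 3 = 332148 —(−1)→ 332147

ω^5·5 + ω^4·5 + ω^3·5 + ω^2·5 + ω·5 + 3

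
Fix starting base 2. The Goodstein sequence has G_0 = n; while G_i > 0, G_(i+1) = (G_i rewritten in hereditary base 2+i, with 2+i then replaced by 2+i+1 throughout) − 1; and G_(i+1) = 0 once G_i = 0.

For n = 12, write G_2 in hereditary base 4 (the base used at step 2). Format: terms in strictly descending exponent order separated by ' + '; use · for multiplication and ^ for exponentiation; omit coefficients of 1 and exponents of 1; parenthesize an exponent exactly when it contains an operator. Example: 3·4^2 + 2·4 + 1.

4^(4 + 1) + 2·4^2 + 2·4 + 1

[0] 12 ≡ 2^(2 + 1) + 2^2 (base 2). Lift 3: 108. −1: 107.
[1] 107 ≡ 3^(3 + 1) + 2·3^2 + 2·3 + 2 (base 3). Lift 4: 1066. −1: 1065.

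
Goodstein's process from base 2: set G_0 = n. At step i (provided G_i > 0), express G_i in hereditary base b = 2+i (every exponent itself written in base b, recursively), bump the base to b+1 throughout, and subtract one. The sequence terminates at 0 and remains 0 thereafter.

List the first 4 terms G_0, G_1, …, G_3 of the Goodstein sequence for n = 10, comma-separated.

10 —HB2→ 2^(2 + 1) + 2 —bump→ 3^(3 + 1) + 3 = 84 —(−1)→ 83
83 —HB3→ 3^(3 + 1) + 2 —bump→ 4^(4 + 1) + 2 = 1026 —(−1)→ 1025
1025 —HB4→ 4^(4 + 1) + 1 —bump→ 5^(5 + 1) + 1 = 15626 —(−1)→ 15625

10, 83, 1025, 15625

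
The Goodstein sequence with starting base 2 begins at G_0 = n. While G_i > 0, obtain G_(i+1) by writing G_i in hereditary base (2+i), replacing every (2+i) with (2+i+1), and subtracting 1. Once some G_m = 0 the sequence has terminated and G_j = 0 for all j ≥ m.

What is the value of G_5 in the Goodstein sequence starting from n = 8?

step 0: 8 = 2^(2 + 1); sub 3 for 2: 3^(3 + 1); = 81; G_1 = 81−1 = 80
step 1: 80 = 2·3^3 + 2·3^2 + 2·3 + 2; sub 4 for 3: 2·4^4 + 2·4^2 + 2·4 + 2; = 554; G_2 = 554−1 = 553
step 2: 553 = 2·4^4 + 2·4^2 + 2·4 + 1; sub 5 for 4: 2·5^5 + 2·5^2 + 2·5 + 1; = 6311; G_3 = 6311−1 = 6310
step 3: 6310 = 2·5^5 + 2·5^2 + 2·5; sub 6 for 5: 2·6^6 + 2·6^2 + 2·6; = 93396; G_4 = 93396−1 = 93395
step 4: 93395 = 2·6^6 + 2·6^2 + 6 + 5; sub 7 for 6: 2·7^7 + 2·7^2 + 7 + 5; = 1647196; G_5 = 1647196−1 = 1647195

1647195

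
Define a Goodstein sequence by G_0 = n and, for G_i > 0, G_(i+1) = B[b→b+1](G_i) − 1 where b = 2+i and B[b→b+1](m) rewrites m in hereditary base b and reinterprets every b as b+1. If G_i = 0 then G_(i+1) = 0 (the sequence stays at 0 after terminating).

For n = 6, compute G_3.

step 0: 6 = 2^2 + 2; sub 3 for 2: 3^3 + 3; = 30; G_1 = 30−1 = 29
step 1: 29 = 3^3 + 2; sub 4 for 3: 4^4 + 2; = 258; G_2 = 258−1 = 257
step 2: 257 = 4^4 + 1; sub 5 for 4: 5^5 + 1; = 3126; G_3 = 3126−1 = 3125
step 3: 3125 = 5^5; sub 6 for 5: 6^6; = 46656; G_4 = 46656−1 = 46655

3125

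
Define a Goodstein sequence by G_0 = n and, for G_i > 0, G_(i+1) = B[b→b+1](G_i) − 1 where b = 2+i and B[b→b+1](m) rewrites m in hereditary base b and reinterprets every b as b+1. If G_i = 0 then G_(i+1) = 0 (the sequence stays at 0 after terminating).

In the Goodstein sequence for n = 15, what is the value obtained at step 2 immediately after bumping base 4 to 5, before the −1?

(0) 15|_2 = 2^(2 + 1) + 2^2 + 2 + 1 ↦ 3^(3 + 1) + 3^3 + 3 + 1|_3 = 112 ⇒ 111
(1) 111|_3 = 3^(3 + 1) + 3^3 + 3 ↦ 4^(4 + 1) + 4^4 + 4|_4 = 1284 ⇒ 1283
(2) 1283|_4 = 4^(4 + 1) + 4^4 + 3 ↦ 5^(5 + 1) + 5^5 + 3|_5 = 18753 ⇒ 18752

18753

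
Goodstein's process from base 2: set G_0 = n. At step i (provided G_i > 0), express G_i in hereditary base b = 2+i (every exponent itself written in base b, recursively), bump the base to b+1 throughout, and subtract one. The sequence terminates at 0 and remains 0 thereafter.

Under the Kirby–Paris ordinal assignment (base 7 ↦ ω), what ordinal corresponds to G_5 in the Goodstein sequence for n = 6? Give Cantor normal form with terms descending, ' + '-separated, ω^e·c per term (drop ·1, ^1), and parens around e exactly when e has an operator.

ω^5·5 + ω^4·5 + ω^3·5 + ω^2·5 + ω·5 + 4

i=0: 6 = 2^2 + 2 (b=2); 2→3: 3^3 + 3 = 30; 30−1 = 29
i=1: 29 = 3^3 + 2 (b=3); 3→4: 4^4 + 2 = 258; 258−1 = 257
i=2: 257 = 4^4 + 1 (b=4); 4→5: 5^5 + 1 = 3126; 3126−1 = 3125
i=3: 3125 = 5^5 (b=5); 5→6: 6^6 = 46656; 46656−1 = 46655
i=4: 46655 = 5·6^5 + 5·6^4 + 5·6^3 + 5·6^2 + 5·6 + 5 (b=6); 6→7: 5·7^5 + 5·7^4 + 5·7^3 + 5·7^2 + 5·7 + 5 = 98040; 98040−1 = 98039
i=5: 98039 = 5·7^5 + 5·7^4 + 5·7^3 + 5·7^2 + 5·7 + 4 (b=7); 7→8: 5·8^5 + 5·8^4 + 5·8^3 + 5·8^2 + 5·8 + 4 = 187244; 187244−1 = 187243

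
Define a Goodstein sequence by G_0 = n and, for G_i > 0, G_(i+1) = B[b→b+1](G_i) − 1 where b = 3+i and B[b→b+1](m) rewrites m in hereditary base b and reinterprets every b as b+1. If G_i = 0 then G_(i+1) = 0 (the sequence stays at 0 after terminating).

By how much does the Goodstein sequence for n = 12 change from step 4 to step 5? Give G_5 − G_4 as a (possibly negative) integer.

14

G_0=12  [base 3] 3^2 + 3  →[3↦4]→  4^2 + 4 = 20  −1 ⇒ G_1=19
G_1=19  [base 4] 4^2 + 3  →[4↦5]→  5^2 + 3 = 28  −1 ⇒ G_2=27
G_2=27  [base 5] 5^2 + 2  →[5↦6]→  6^2 + 2 = 38  −1 ⇒ G_3=37
G_3=37  [base 6] 6^2 + 1  →[6↦7]→  7^2 + 1 = 50  −1 ⇒ G_4=49
G_4=49  [base 7] 7^2  →[7↦8]→  8^2 = 64  −1 ⇒ G_5=63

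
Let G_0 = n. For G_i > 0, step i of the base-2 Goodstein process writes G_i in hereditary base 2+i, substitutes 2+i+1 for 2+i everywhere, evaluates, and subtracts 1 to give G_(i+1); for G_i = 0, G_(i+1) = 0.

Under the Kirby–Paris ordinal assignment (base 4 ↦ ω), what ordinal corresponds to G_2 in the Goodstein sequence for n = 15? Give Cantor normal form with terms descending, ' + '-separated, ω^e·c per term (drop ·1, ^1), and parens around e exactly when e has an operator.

G_0=15  [base 2] 2^(2 + 1) + 2^2 + 2 + 1  →[2↦3]→  3^(3 + 1) + 3^3 + 3 + 1 = 112  −1 ⇒ G_1=111
G_1=111  [base 3] 3^(3 + 1) + 3^3 + 3  →[3↦4]→  4^(4 + 1) + 4^4 + 4 = 1284  −1 ⇒ G_2=1283
G_2=1283  [base 4] 4^(4 + 1) + 4^4 + 3  →[4↦5]→  5^(5 + 1) + 5^5 + 3 = 18753  −1 ⇒ G_3=18752

ω^(ω + 1) + ω^ω + 3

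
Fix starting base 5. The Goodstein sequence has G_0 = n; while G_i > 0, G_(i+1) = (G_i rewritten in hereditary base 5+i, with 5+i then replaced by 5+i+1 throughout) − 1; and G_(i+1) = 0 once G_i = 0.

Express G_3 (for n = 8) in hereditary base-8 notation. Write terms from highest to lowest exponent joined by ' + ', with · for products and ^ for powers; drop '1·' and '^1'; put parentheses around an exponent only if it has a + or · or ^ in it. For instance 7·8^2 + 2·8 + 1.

8

(0) 8|_5 = 5 + 3 ↦ 6 + 3|_6 = 9 ⇒ 8
(1) 8|_6 = 6 + 2 ↦ 7 + 2|_7 = 9 ⇒ 8
(2) 8|_7 = 7 + 1 ↦ 8 + 1|_8 = 9 ⇒ 8
(3) 8|_8 = 8 ↦ 9|_9 = 9 ⇒ 8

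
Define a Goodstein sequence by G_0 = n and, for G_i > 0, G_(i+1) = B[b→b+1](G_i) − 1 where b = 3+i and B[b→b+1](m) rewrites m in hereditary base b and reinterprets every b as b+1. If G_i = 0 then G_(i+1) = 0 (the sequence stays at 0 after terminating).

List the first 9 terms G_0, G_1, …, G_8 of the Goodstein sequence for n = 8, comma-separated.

(0) 8|_3 = 2·3 + 2 ↦ 2·4 + 2|_4 = 10 ⇒ 9
(1) 9|_4 = 2·4 + 1 ↦ 2·5 + 1|_5 = 11 ⇒ 10
(2) 10|_5 = 2·5 ↦ 2·6|_6 = 12 ⇒ 11
(3) 11|_6 = 6 + 5 ↦ 7 + 5|_7 = 12 ⇒ 11
(4) 11|_7 = 7 + 4 ↦ 8 + 4|_8 = 12 ⇒ 11
(5) 11|_8 = 8 + 3 ↦ 9 + 3|_9 = 12 ⇒ 11
(6) 11|_9 = 9 + 2 ↦ 10 + 2|_10 = 12 ⇒ 11
(7) 11|_10 = 10 + 1 ↦ 11 + 1|_11 = 12 ⇒ 11

8, 9, 10, 11, 11, 11, 11, 11, 11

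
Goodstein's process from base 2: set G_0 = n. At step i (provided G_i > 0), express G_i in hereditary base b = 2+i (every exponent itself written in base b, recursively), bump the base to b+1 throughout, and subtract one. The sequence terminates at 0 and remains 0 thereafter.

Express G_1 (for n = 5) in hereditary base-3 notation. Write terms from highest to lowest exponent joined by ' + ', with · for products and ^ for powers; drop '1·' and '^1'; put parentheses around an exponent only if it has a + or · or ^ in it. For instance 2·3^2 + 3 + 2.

G_0 = 5. HB_2(5) = 2^2 + 1. Bump = 28. G_1 = 27.
G_1 = 27. HB_3(27) = 3^3. Bump = 256. G_2 = 255.

3^3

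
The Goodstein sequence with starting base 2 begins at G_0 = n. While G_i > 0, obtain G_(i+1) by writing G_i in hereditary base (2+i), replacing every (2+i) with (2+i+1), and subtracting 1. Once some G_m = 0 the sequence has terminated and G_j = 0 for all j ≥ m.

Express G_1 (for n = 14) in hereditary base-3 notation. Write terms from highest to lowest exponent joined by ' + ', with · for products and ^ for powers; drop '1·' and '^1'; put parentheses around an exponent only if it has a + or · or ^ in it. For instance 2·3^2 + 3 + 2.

14 —HB2→ 2^(2 + 1) + 2^2 + 2 —bump→ 3^(3 + 1) + 3^3 + 3 = 111 —(−1)→ 110
110 —HB3→ 3^(3 + 1) + 3^3 + 2 —bump→ 4^(4 + 1) + 4^4 + 2 = 1282 —(−1)→ 1281

3^(3 + 1) + 3^3 + 2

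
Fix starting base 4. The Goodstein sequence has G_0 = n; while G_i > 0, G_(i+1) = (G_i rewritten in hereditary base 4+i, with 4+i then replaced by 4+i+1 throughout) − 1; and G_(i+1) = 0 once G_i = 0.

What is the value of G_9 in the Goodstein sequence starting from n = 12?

(0) 12|_4 = 3·4 ↦ 3·5|_5 = 15 ⇒ 14
(1) 14|_5 = 2·5 + 4 ↦ 2·6 + 4|_6 = 16 ⇒ 15
(2) 15|_6 = 2·6 + 3 ↦ 2·7 + 3|_7 = 17 ⇒ 16
(3) 16|_7 = 2·7 + 2 ↦ 2·8 + 2|_8 = 18 ⇒ 17
(4) 17|_8 = 2·8 + 1 ↦ 2·9 + 1|_9 = 19 ⇒ 18
(5) 18|_9 = 2·9 ↦ 2·10|_10 = 20 ⇒ 19
(6) 19|_10 = 10 + 9 ↦ 11 + 9|_11 = 20 ⇒ 19
(7) 19|_11 = 11 + 8 ↦ 12 + 8|_12 = 20 ⇒ 19
(8) 19|_12 = 12 + 7 ↦ 13 + 7|_13 = 20 ⇒ 19

19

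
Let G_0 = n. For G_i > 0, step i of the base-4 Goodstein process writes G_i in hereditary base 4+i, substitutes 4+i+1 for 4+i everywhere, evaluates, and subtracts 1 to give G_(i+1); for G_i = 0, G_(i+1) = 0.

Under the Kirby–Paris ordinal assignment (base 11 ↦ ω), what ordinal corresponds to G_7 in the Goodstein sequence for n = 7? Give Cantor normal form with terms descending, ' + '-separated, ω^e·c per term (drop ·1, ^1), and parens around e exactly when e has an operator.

step 0: 7 = 4 + 3; sub 5 for 4: 5 + 3; = 8; G_1 = 8−1 = 7
step 1: 7 = 5 + 2; sub 6 for 5: 6 + 2; = 8; G_2 = 8−1 = 7
step 2: 7 = 6 + 1; sub 7 for 6: 7 + 1; = 8; G_3 = 8−1 = 7
step 3: 7 = 7; sub 8 for 7: 8; = 8; G_4 = 8−1 = 7
step 4: 7 = 7; sub 9 for 8: 7; = 7; G_5 = 7−1 = 6
step 5: 6 = 6; sub 10 for 9: 6; = 6; G_6 = 6−1 = 5
step 6: 5 = 5; sub 11 for 10: 5; = 5; G_7 = 5−1 = 4
step 7: 4 = 4; sub 12 for 11: 4; = 4; G_8 = 4−1 = 3

4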